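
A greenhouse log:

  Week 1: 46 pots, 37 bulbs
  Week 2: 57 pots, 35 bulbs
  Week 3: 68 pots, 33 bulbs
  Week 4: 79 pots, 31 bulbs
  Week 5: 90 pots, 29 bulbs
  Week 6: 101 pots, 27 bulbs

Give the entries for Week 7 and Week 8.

112 pots, 25 bulbs; 123 pots, 23 bulbs

Pots: 46, 57, 68, 79, 90, 101 → 112 → 123 (+11 each step).
Bulbs: −2 each step, so 37, 35, 33, 31, 29, 27 → 25 → 23.
Putting the parts together: 112 pots, 25 bulbs and then 123 pots, 23 bulbs.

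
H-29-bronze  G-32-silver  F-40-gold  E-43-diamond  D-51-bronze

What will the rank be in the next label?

Letter goes H, G, F, E, D → C (letters move back 1 place in the alphabet).
Second component goes 29, 32, 40, 43, 51 → 54 (alternating steps +3, +8, +3, +8, …).
Rank goes bronze, silver, gold, diamond, bronze → silver (repeats bronze → silver → gold → diamond).

silver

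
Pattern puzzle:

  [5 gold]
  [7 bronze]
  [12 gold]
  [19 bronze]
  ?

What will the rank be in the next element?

gold

For the rank, alternates gold ↔ bronze: gold, bronze, gold, bronze → gold.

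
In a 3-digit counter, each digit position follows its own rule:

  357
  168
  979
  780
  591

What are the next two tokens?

302, 113

First digit: −2 each step, mod 10, so 3, 1, 9, 7, 5 → 3 → 1.
Second digit — +1 each step, mod 10: 5, 6, 7, 8, 9 → 0 → 1.
For the third digit, +1 each step, mod 10: 7, 8, 9, 0, 1 → 2 → 3.
Putting the parts together: 302 and then 113.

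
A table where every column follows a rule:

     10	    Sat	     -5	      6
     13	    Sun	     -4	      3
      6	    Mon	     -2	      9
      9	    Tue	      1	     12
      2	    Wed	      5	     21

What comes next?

5  Thu  10  33

First component: alternating steps +3, −7, +3, −7, …, so 10, 13, 6, 9, 2 → 5.
Day goes Sat, Sun, Mon, Tue, Wed → Thu (runs through the weekdays Mon→Sun).
Third component: differences are 1, 2, 3, … (increasing by 1 each time), so -5, -4, -2, 1, 5 → 10.
Fourth component: each term is the sum of the two before it, so 6, 3, 9, 12, 21 → 33.
Putting it together: 5  Thu  10  33.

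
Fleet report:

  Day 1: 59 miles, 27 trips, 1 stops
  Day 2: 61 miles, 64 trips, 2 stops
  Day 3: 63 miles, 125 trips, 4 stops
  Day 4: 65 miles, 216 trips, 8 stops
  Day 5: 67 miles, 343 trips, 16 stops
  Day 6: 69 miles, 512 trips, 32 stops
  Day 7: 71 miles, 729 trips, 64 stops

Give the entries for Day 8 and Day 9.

Miles — +2 each step: 59, 61, 63, 65, 67, 69, 71 → 73 → 75.
For the trips, perfect cubes: 3³, 4³, 5³, …: 27, 64, 125, 216, 343, 512, 729 → 1000 → 1331.
Stops: ×2 each step, so 1, 2, 4, 8, 16, 32, 64 → 128 → 256.
Putting the parts together: 73 miles, 1000 trips, 128 stops and then 75 miles, 1331 trips, 256 stops.

73 miles, 1000 trips, 128 stops; 75 miles, 1331 trips, 256 stops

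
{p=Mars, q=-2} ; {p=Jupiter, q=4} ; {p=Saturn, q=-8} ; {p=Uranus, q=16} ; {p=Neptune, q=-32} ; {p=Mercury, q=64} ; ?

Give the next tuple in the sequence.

{p=Venus, q=-128}

P: Mars, Jupiter, Saturn, Uranus, Neptune, Mercury → Venus (runs through the planets Mercury→Neptune).
Q: ×(-2) each step, so -2, 4, -8, 16, -32, 64 → -128.
Combining the parts gives {p=Venus, q=-128}.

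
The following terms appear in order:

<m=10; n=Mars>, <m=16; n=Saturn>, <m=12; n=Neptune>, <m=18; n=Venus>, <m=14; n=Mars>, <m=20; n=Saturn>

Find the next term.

M goes 10, 16, 12, 18, 14, 20 → 16 (alternating steps +6, −4, +6, −4, …).
N: Mars, Saturn, Neptune, Venus, Mars, Saturn → Neptune (repeats Mars → Saturn → Neptune → Venus).
So the next term is <m=16; n=Neptune>.

<m=16; n=Neptune>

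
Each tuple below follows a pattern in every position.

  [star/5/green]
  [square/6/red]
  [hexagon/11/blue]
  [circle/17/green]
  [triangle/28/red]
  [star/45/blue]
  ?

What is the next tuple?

[square/73/green]

Shape: star, square, hexagon, circle, triangle, star → square (repeats star → square → hexagon → circle → triangle).
Second value — each term is the sum of the two before it: 5, 6, 11, 17, 28, 45 → 73.
Colour: repeats green → red → blue; green, red, blue, green, red, blue → green.
So the next tuple is [square/73/green].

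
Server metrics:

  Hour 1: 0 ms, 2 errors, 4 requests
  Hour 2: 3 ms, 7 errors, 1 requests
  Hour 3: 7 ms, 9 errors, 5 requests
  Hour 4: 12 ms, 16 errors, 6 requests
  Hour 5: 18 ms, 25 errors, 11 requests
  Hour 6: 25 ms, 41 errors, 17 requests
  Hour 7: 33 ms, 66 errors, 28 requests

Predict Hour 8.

42 ms, 107 errors, 45 requests

Ms: 0, 3, 7, 12, 18, 25, 33 → 42 (differences are 3, 4, 5, … (increasing by 1 each time)).
Errors — each term is the sum of the two before it: 2, 7, 9, 16, 25, 41, 66 → 107.
Requests goes 4, 1, 5, 6, 11, 17, 28 → 45 (each term is the sum of the two before it).
Combining the parts gives 42 ms, 107 errors, 45 requests.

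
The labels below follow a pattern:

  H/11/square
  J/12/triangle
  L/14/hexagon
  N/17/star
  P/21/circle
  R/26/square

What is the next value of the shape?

Shape: repeats square → triangle → hexagon → star → circle; square, triangle, hexagon, star, circle, square → triangle.

triangle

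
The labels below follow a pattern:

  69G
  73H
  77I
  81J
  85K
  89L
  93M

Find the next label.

97N

First component: +4 each step; 69, 73, 77, 81, 85, 89, 93 → 97.
Letter goes G, H, I, J, K, L, M → N (letters move forward 1 place in the alphabet).
Combining the parts gives 97N.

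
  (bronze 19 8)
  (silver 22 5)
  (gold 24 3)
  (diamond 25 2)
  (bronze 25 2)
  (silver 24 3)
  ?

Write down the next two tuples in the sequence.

For the rank, repeats bronze → silver → gold → diamond: bronze, silver, gold, diamond, bronze, silver → gold → diamond.
For the second entry, differences are 3, 2, 1, … (decreasing by 1 each time): 19, 22, 24, 25, 25, 24 → 22 → 19.
Third entry — together with the second entry always sums to 27: 8, 5, 3, 2, 2, 3 → 5 → 8.
Putting the parts together: (gold 22 5) and then (diamond 19 8).

(gold 22 5), (diamond 19 8)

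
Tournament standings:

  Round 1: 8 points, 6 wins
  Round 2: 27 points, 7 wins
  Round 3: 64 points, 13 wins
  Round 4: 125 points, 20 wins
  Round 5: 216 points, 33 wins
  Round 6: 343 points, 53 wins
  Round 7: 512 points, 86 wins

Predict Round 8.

Points goes 8, 27, 64, 125, 216, 343, 512 → 729 (perfect cubes: 2³, 3³, 4³, …).
Wins goes 6, 7, 13, 20, 33, 53, 86 → 139 (each term is the sum of the two before it).
Putting it together: 729 points, 139 wins.

729 points, 139 wins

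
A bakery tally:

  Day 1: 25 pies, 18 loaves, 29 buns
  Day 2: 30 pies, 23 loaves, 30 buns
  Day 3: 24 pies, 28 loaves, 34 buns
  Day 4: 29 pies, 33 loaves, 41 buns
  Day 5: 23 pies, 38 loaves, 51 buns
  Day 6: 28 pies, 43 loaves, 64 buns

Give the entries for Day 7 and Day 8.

22 pies, 48 loaves, 80 buns; 27 pies, 53 loaves, 99 buns

Pies goes 25, 30, 24, 29, 23, 28 → 22 → 27 (alternating steps +5, −6, +5, −6, …).
Loaves goes 18, 23, 28, 33, 38, 43 → 48 → 53 (+5 each step).
Buns goes 29, 30, 34, 41, 51, 64 → 80 → 99 (differences are 1, 4, 7, … (increasing by 3 each time)).
Putting the parts together: 22 pies, 48 loaves, 80 buns and then 27 pies, 53 loaves, 99 buns.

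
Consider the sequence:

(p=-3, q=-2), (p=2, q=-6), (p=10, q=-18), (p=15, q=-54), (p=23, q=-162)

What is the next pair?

(p=28, q=-486)

P goes -3, 2, 10, 15, 23 → 28 (alternating steps +5, +8, +5, +8, …).
Q goes -2, -6, -18, -54, -162 → -486 (×3 each step).
Combining the parts gives (p=28, q=-486).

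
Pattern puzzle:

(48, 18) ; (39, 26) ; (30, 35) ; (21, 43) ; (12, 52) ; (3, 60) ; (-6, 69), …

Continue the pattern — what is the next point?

(-15, 77)

First value goes 48, 39, 30, 21, 12, 3, -6 → -15 (−9 each step).
Second value — alternating steps +8, +9, +8, +9, …: 18, 26, 35, 43, 52, 60, 69 → 77.
Combining the parts gives (-15, 77).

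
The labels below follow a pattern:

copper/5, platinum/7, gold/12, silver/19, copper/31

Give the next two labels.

For the metal, repeats copper → platinum → gold → silver: copper, platinum, gold, silver, copper → platinum → gold.
Second component: 5, 7, 12, 19, 31 → 50 → 81 (each term is the sum of the two before it).
So the next two labels are platinum/50 and gold/81.

platinum/50, gold/81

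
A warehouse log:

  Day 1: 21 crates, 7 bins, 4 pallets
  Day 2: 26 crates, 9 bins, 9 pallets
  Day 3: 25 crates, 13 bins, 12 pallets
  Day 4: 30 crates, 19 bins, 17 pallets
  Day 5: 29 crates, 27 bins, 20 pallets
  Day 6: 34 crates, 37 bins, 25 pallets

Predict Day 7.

33 crates, 49 bins, 28 pallets

Crates goes 21, 26, 25, 30, 29, 34 → 33 (alternating steps +5, −1, +5, −1, …).
For the bins, differences are 2, 4, 6, … (increasing by 2 each time): 7, 9, 13, 19, 27, 37 → 49.
For the pallets, alternating steps +5, +3, +5, +3, …: 4, 9, 12, 17, 20, 25 → 28.
Putting it together: 33 crates, 49 bins, 28 pallets.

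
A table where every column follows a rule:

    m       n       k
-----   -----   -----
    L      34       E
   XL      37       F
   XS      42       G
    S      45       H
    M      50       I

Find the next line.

L  53  J

Column m goes L, XL, XS, S, M → L (runs through clothing sizes XS→XL).
Column n: alternating steps +3, +5, +3, +5, …; 34, 37, 42, 45, 50 → 53.
Column k — letters move forward 1 place in the alphabet: E, F, G, H, I → J.
Putting it together: L  53  J.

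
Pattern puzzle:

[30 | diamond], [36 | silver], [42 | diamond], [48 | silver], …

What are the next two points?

[54 | diamond], [60 | silver]

First value: +6 each step, so 30, 36, 42, 48 → 54 → 60.
Rank: alternates diamond ↔ silver; diamond, silver, diamond, silver → diamond → silver.
Putting the parts together: [54 | diamond] and then [60 | silver].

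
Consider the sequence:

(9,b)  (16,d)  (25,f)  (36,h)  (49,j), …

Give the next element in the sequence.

(64,l)

First coordinate: perfect squares: 3², 4², 5², …, so 9, 16, 25, 36, 49 → 64.
Letter: letters move forward 2 places in the alphabet, so b, d, f, h, j → l.
Putting it together: (64,l).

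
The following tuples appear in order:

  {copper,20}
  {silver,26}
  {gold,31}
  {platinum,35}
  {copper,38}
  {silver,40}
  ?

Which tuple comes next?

{gold,41}

Metal: repeats copper → silver → gold → platinum, so copper, silver, gold, platinum, copper, silver → gold.
Second entry: differences are 6, 5, 4, … (decreasing by 1 each time); 20, 26, 31, 35, 38, 40 → 41.
Combining the parts gives {gold,41}.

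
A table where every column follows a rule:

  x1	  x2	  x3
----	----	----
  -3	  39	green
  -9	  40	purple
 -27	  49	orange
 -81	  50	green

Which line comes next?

Column x1: ×3 each step, so -3, -9, -27, -81 → -243.
Column x2 goes 39, 40, 49, 50 → 59 (alternating steps +1, +9, +1, +9, …).
Column x3: repeats green → purple → orange, so green, purple, orange, green → purple.
Combining the parts gives -243  59  purple.

-243  59  purple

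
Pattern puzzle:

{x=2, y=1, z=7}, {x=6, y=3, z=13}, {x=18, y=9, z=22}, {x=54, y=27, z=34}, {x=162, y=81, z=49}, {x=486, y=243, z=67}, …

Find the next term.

X: ×3 each step, so 2, 6, 18, 54, 162, 486 → 1458.
For the y, ×3 each step: 1, 3, 9, 27, 81, 243 → 729.
Z: 7, 13, 22, 34, 49, 67 → 88 (differences are 6, 9, 12, … (increasing by 3 each time)).
Putting it together: {x=1458, y=729, z=88}.

{x=1458, y=729, z=88}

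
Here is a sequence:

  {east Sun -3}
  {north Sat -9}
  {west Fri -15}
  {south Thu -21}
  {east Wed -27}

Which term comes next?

Direction: repeats east → north → west → south, so east, north, west, south, east → north.
Day goes Sun, Sat, Fri, Thu, Wed → Tue (runs backward through the weekdays Mon→Sun).
Third coordinate goes -3, -9, -15, -21, -27 → -33 (−6 each step).
So the next term is {north Tue -33}.

{north Tue -33}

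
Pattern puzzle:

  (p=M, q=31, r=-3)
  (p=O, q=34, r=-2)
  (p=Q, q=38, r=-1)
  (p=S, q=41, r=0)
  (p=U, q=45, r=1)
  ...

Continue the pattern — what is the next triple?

P — letters move forward 2 places in the alphabet: M, O, Q, S, U → W.
Q — alternating steps +3, +4, +3, +4, …: 31, 34, 38, 41, 45 → 48.
R: -3, -2, -1, 0, 1 → 2 (+1 each step).
Putting it together: (p=W, q=48, r=2).

(p=W, q=48, r=2)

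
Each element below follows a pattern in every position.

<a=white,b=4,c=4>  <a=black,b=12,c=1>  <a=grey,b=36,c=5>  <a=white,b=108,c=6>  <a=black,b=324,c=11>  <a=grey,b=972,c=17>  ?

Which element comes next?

<a=white,b=2916,c=28>

A: repeats white → black → grey, so white, black, grey, white, black, grey → white.
B: ×3 each step, so 4, 12, 36, 108, 324, 972 → 2916.
C: each term is the sum of the two before it, so 4, 1, 5, 6, 11, 17 → 28.
Putting it together: <a=white,b=2916,c=28>.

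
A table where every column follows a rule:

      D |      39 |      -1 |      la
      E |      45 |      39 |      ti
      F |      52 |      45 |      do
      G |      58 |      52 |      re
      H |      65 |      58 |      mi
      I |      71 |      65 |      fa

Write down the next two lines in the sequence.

Letter: letters move forward 1 place in the alphabet, so D, E, F, G, H, I → J → K.
Second component: alternating steps +6, +7, +6, +7, …, so 39, 45, 52, 58, 65, 71 → 78 → 84.
Third component: always the previous value of the second component, so -1, 39, 45, 52, 58, 65 → 71 → 78.
Note: runs through the solfège scale do→ti; la, ti, do, re, mi, fa → sol → la.
So the next two lines are J  78  71  sol and K  84  78  la.

J  78  71  sol; K  84  78  la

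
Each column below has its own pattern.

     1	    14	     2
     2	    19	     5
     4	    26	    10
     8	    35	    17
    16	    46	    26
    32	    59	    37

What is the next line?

First component: ×2 each step, so 1, 2, 4, 8, 16, 32 → 64.
Second component goes 14, 19, 26, 35, 46, 59 → 74 (differences are 5, 7, 9, … (increasing by 2 each time)).
Third component: 2, 5, 10, 17, 26, 37 → 50 (differences are 3, 5, 7, … (increasing by 2 each time)).
Putting it together: 64  74  50.

64  74  50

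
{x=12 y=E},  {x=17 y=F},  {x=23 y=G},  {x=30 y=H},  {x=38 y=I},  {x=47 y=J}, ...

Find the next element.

{x=57 y=K}

X — differences are 5, 6, 7, … (increasing by 1 each time): 12, 17, 23, 30, 38, 47 → 57.
Y: letters move forward 1 place in the alphabet; E, F, G, H, I, J → K.
Putting it together: {x=57 y=K}.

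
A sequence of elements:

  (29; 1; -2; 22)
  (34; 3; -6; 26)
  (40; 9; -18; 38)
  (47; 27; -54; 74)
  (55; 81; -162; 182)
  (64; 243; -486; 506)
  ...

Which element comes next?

First part: differences are 5, 6, 7, … (increasing by 1 each time); 29, 34, 40, 47, 55, 64 → 74.
Second part: 1, 3, 9, 27, 81, 243 → 729 (×3 each step).
Third part goes -2, -6, -18, -54, -162, -486 → -1458 (×3 each step).
Fourth part: together with the third part always sums to 20; 22, 26, 38, 74, 182, 506 → 1478.
Putting it together: (74; 729; -1458; 1478).

(74; 729; -1458; 1478)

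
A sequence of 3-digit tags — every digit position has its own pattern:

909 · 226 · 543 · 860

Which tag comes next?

First digit: +3 each step, mod 10; 9, 2, 5, 8 → 1.
Second digit goes 0, 2, 4, 6 → 8 (+2 each step, mod 10).
Third digit: 9, 6, 3, 0 → 7 (−3 each step, mod 10).
So the next tag is 187.

187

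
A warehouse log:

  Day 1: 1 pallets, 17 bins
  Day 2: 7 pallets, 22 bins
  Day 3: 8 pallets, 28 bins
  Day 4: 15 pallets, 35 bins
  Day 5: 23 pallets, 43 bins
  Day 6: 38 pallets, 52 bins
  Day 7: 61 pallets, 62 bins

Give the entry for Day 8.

Pallets — each term is the sum of the two before it: 1, 7, 8, 15, 23, 38, 61 → 99.
Bins: differences are 5, 6, 7, … (increasing by 1 each time), so 17, 22, 28, 35, 43, 52, 62 → 73.
Combining the parts gives 99 pallets, 73 bins.

99 pallets, 73 bins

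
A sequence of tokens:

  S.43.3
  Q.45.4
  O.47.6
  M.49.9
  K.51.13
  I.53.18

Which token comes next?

Letter: letters move back 2 places in the alphabet; S, Q, O, M, K, I → G.
Second component goes 43, 45, 47, 49, 51, 53 → 55 (+2 each step).
Third component: 3, 4, 6, 9, 13, 18 → 24 (differences are 1, 2, 3, … (increasing by 1 each time)).
So the next token is G.55.24.

G.55.24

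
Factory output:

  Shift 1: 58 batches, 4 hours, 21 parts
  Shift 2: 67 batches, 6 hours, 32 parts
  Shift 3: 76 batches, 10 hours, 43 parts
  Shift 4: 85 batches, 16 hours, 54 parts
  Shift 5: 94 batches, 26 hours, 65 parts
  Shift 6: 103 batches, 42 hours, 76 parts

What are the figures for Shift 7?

112 batches, 68 hours, 87 parts

Batches: +9 each step, so 58, 67, 76, 85, 94, 103 → 112.
For the hours, each term is the sum of the two before it: 4, 6, 10, 16, 26, 42 → 68.
Parts: +11 each step, so 21, 32, 43, 54, 65, 76 → 87.
Combining the parts gives 112 batches, 68 hours, 87 parts.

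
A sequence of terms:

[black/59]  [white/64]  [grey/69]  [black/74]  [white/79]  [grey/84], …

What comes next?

[black/89]

Shade: repeats black → white → grey; black, white, grey, black, white, grey → black.
Second component goes 59, 64, 69, 74, 79, 84 → 89 (+5 each step).
Combining the parts gives [black/89].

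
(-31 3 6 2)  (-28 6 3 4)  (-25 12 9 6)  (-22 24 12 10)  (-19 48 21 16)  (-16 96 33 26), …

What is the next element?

(-13 192 54 42)

First part: -31, -28, -25, -22, -19, -16 → -13 (+3 each step).
Second part: 3, 6, 12, 24, 48, 96 → 192 (×2 each step).
Third part goes 6, 3, 9, 12, 21, 33 → 54 (each term is the sum of the two before it).
Fourth part: 2, 4, 6, 10, 16, 26 → 42 (each term is the sum of the two before it).
Putting it together: (-13 192 54 42).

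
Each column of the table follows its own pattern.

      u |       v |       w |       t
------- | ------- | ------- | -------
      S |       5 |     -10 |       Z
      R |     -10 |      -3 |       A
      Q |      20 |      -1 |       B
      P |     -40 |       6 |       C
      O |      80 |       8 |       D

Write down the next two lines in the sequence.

N  -160  15  E; M  320  17  F

Column u goes S, R, Q, P, O → N → M (letters move back 1 place in the alphabet).
Column v: ×(-2) each step, so 5, -10, 20, -40, 80 → -160 → 320.
Column w — alternating steps +7, +2, +7, +2, …: -10, -3, -1, 6, 8 → 15 → 17.
Column t: letters move forward 1 place in the alphabet, wrapping Z→A; Z, A, B, C, D → E → F.
Putting the parts together: N  -160  15  E and then M  320  17  F.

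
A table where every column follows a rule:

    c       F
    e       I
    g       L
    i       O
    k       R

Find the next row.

First letter: c, e, g, i, k → m (letters move forward 2 places in the alphabet).
Second letter: F, I, L, O, R → U (letters move forward 3 places in the alphabet).
So the next row is m  U.

m  U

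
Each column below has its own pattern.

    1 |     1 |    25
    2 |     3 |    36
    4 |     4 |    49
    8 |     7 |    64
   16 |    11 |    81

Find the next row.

32  18  100

First component — ×2 each step: 1, 2, 4, 8, 16 → 32.
For the second component, each term is the sum of the two before it: 1, 3, 4, 7, 11 → 18.
Third component: perfect squares: 5², 6², 7², …; 25, 36, 49, 64, 81 → 100.
Combining the parts gives 32  18  100.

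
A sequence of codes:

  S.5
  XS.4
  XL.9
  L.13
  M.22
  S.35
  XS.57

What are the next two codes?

XL.92 then L.149

Size: repeats S → XS → XL → L → M; S, XS, XL, L, M, S, XS → XL → L.
Second component goes 5, 4, 9, 13, 22, 35, 57 → 92 → 149 (each term is the sum of the two before it).
So the next two codes are XL.92 and L.149.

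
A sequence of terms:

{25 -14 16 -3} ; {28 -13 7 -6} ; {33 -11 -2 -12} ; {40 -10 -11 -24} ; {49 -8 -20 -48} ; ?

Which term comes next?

For the first component, differences are 3, 5, 7, … (increasing by 2 each time): 25, 28, 33, 40, 49 → 60.
For the second component, alternating steps +1, +2, +1, +2, …: -14, -13, -11, -10, -8 → -7.
Third component: −9 each step; 16, 7, -2, -11, -20 → -29.
Fourth component: ×2 each step; -3, -6, -12, -24, -48 → -96.
Putting it together: {60 -7 -29 -96}.

{60 -7 -29 -96}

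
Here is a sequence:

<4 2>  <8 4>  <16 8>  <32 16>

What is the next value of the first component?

First component goes 4, 8, 16, 32 → 64 (×2 each step).

64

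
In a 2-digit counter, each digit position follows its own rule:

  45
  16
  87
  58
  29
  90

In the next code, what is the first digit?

First digit — −3 each step, mod 10: 4, 1, 8, 5, 2, 9 → 6.

6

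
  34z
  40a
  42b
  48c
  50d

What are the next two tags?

First component: 34, 40, 42, 48, 50 → 56 → 58 (alternating steps +6, +2, +6, +2, …).
For the letter, letters move forward 1 place in the alphabet, wrapping Z→A: z, a, b, c, d → e → f.
So the next two tags are 56e and 58f.

56e then 58f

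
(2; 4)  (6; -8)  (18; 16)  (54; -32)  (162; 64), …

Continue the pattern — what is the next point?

(486; -128)

First coordinate — ×3 each step: 2, 6, 18, 54, 162 → 486.
For the second coordinate, ×(-2) each step: 4, -8, 16, -32, 64 → -128.
Combining the parts gives (486; -128).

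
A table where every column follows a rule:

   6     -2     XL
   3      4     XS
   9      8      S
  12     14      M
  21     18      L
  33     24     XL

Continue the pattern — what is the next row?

First component: each term is the sum of the two before it, so 6, 3, 9, 12, 21, 33 → 54.
For the second component, alternating steps +6, +4, +6, +4, …: -2, 4, 8, 14, 18, 24 → 28.
Size: XL, XS, S, M, L, XL → XS (repeats XL → XS → S → M → L).
Putting it together: 54  28  XS.

54  28  XS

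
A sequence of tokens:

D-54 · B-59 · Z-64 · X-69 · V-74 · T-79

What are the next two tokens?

Letter — letters move back 2 places in the alphabet, wrapping A→Z: D, B, Z, X, V, T → R → P.
Second component: +5 each step; 54, 59, 64, 69, 74, 79 → 84 → 89.
So the next two tokens are R-84 and P-89.

R-84 then P-89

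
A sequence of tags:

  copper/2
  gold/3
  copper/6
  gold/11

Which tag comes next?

Metal: alternates copper ↔ gold, so copper, gold, copper, gold → copper.
Second component: 2, 3, 6, 11 → 18 (differences are 1, 3, 5, … (increasing by 2 each time)).
Putting it together: copper/18.

copper/18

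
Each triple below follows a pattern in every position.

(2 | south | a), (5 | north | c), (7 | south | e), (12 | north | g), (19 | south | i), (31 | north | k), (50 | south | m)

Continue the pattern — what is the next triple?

First entry: each term is the sum of the two before it, so 2, 5, 7, 12, 19, 31, 50 → 81.
Direction — alternates south ↔ north: south, north, south, north, south, north, south → north.
Letter: letters move forward 2 places in the alphabet; a, c, e, g, i, k, m → o.
Combining the parts gives (81 | north | o).

(81 | north | o)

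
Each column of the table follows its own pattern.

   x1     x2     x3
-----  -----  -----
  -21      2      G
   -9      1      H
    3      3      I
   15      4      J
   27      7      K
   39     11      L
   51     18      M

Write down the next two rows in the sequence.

63  29  N; 75  47  O

Column x1: +12 each step, so -21, -9, 3, 15, 27, 39, 51 → 63 → 75.
Column x2 goes 2, 1, 3, 4, 7, 11, 18 → 29 → 47 (each term is the sum of the two before it).
Column x3 goes G, H, I, J, K, L, M → N → O (letters move forward 1 place in the alphabet).
Putting the parts together: 63  29  N and then 75  47  O.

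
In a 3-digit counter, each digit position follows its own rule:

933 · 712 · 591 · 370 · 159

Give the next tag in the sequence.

First digit goes 9, 7, 5, 3, 1 → 9 (−2 each step, mod 10).
Second digit — −2 each step, mod 10: 3, 1, 9, 7, 5 → 3.
Third digit goes 3, 2, 1, 0, 9 → 8 (−1 each step, mod 10).
So the next tag is 938.

938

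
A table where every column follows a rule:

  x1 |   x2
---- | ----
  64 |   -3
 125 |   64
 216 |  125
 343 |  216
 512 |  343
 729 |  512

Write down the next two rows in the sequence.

1000  729; 1331  1000

Column x1 goes 64, 125, 216, 343, 512, 729 → 1000 → 1331 (perfect cubes: 4³, 5³, 6³, …).
For the column x2, always the previous value of the column x1: -3, 64, 125, 216, 343, 512 → 729 → 1000.
Putting the parts together: 1000  729 and then 1331  1000.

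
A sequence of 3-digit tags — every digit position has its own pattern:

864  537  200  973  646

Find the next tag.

319

First digit: −3 each step, mod 10; 8, 5, 2, 9, 6 → 3.
Second digit: −3 each step, mod 10; 6, 3, 0, 7, 4 → 1.
Third digit: +3 each step, mod 10, so 4, 7, 0, 3, 6 → 9.
Combining the parts gives 319.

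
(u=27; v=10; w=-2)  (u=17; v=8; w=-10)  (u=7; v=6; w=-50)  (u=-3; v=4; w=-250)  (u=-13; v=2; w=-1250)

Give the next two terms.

U goes 27, 17, 7, -3, -13 → -23 → -33 (−10 each step).
V goes 10, 8, 6, 4, 2 → 0 → -2 (−2 each step).
W: ×5 each step; -2, -10, -50, -250, -1250 → -6250 → -31250.
Putting the parts together: (u=-23; v=0; w=-6250) and then (u=-33; v=-2; w=-31250).

(u=-23; v=0; w=-6250), (u=-33; v=-2; w=-31250)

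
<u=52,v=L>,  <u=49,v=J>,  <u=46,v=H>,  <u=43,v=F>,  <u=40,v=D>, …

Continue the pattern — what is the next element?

U: −3 each step, so 52, 49, 46, 43, 40 → 37.
V: letters move back 2 places in the alphabet; L, J, H, F, D → B.
Putting it together: <u=37,v=B>.

<u=37,v=B>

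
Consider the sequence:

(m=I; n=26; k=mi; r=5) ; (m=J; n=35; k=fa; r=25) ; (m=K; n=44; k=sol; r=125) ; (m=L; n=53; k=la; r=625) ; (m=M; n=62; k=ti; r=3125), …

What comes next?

M: letters move forward 1 place in the alphabet, so I, J, K, L, M → N.
N: 26, 35, 44, 53, 62 → 71 (+9 each step).
K: runs through the solfège scale do→ti, so mi, fa, sol, la, ti → do.
For the r, ×5 each step: 5, 25, 125, 625, 3125 → 15625.
Putting it together: (m=N; n=71; k=do; r=15625).

(m=N; n=71; k=do; r=15625)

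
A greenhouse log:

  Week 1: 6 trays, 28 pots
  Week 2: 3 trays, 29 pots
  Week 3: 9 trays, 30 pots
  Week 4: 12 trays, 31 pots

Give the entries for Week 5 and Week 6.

Trays: each term is the sum of the two before it, so 6, 3, 9, 12 → 21 → 33.
Pots: 28, 29, 30, 31 → 32 → 33 (+1 each step).
Putting the parts together: 21 trays, 32 pots and then 33 trays, 33 pots.

21 trays, 32 pots; 33 trays, 33 pots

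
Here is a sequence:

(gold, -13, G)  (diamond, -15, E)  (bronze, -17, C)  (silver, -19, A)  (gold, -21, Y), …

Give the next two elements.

(diamond, -23, W), (bronze, -25, U)

Rank: repeats gold → diamond → bronze → silver; gold, diamond, bronze, silver, gold → diamond → bronze.
Second component: -13, -15, -17, -19, -21 → -23 → -25 (−2 each step).
Letter: letters move back 2 places in the alphabet, wrapping A→Z; G, E, C, A, Y → W → U.
Putting the parts together: (diamond, -23, W) and then (bronze, -25, U).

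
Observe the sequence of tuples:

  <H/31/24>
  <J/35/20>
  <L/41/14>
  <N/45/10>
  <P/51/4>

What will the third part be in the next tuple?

Second part — alternating steps +4, +6, +4, +6, …: 31, 35, 41, 45, 51 → 55.
Third part: together with the second part always sums to 55; 24, 20, 14, 10, 4 → 0.

0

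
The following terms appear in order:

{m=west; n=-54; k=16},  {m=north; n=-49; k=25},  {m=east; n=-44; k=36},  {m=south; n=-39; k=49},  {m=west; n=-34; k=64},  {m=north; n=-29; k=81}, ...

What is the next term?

For the m, repeats west → north → east → south: west, north, east, south, west, north → east.
N: +5 each step, so -54, -49, -44, -39, -34, -29 → -24.
K: perfect squares: 4², 5², 6², …, so 16, 25, 36, 49, 64, 81 → 100.
So the next term is {m=east; n=-24; k=100}.

{m=east; n=-24; k=100}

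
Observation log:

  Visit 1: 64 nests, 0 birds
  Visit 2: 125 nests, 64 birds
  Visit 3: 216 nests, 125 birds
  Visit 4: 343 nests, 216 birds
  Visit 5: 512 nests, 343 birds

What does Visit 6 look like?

729 nests, 512 birds

Nests goes 64, 125, 216, 343, 512 → 729 (perfect cubes: 4³, 5³, 6³, …).
Birds — always the previous value of the nests: 0, 64, 125, 216, 343 → 512.
Combining the parts gives 729 nests, 512 birds.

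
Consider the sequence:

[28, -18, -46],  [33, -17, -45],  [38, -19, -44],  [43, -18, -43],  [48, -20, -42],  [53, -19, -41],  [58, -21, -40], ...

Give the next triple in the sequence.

[63, -20, -39]

First part: 28, 33, 38, 43, 48, 53, 58 → 63 (+5 each step).
Second part goes -18, -17, -19, -18, -20, -19, -21 → -20 (alternating steps +1, −2, +1, −2, …).
Third part: +1 each step; -46, -45, -44, -43, -42, -41, -40 → -39.
So the next triple is [63, -20, -39].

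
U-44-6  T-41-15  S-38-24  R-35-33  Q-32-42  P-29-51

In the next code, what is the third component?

For the third component, +9 each step: 6, 15, 24, 33, 42, 51 → 60.

60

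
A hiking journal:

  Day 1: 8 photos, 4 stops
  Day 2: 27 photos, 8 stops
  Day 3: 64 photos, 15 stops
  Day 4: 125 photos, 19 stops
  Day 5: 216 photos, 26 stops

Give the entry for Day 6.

Photos: perfect cubes: 2³, 3³, 4³, …; 8, 27, 64, 125, 216 → 343.
Stops: alternating steps +4, +7, +4, +7, …, so 4, 8, 15, 19, 26 → 30.
So the next row is 343 photos, 30 stops.

343 photos, 30 stops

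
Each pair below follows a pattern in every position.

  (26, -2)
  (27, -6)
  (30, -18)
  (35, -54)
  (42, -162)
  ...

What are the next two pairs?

(51, -486), (62, -1458)

First value — differences are 1, 3, 5, … (increasing by 2 each time): 26, 27, 30, 35, 42 → 51 → 62.
Second value: -2, -6, -18, -54, -162 → -486 → -1458 (×3 each step).
So the next two pairs are (51, -486) and (62, -1458).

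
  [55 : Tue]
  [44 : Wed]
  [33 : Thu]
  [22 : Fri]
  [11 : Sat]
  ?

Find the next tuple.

First part goes 55, 44, 33, 22, 11 → 0 (−11 each step).
Day goes Tue, Wed, Thu, Fri, Sat → Sun (runs through the weekdays Mon→Sun).
Combining the parts gives [0 : Sun].

[0 : Sun]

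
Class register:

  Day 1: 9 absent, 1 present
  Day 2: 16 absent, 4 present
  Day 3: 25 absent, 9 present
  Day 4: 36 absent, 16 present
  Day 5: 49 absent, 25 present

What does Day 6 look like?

64 absent, 36 present

Absent: perfect squares: 3², 4², 5², …; 9, 16, 25, 36, 49 → 64.
Present: 1, 4, 9, 16, 25 → 36 (perfect squares: 1², 2², 3², …).
Combining the parts gives 64 absent, 36 present.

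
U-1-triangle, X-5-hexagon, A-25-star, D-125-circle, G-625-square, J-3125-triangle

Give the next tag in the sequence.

M-15625-hexagon

For the letter, letters move forward 3 places in the alphabet, wrapping Z→A: U, X, A, D, G, J → M.
For the second component, ×5 each step: 1, 5, 25, 125, 625, 3125 → 15625.
For the shape, repeats triangle → hexagon → star → circle → square: triangle, hexagon, star, circle, square, triangle → hexagon.
Putting it together: M-15625-hexagon.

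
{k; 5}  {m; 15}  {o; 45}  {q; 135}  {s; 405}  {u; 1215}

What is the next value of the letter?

w

Letter: letters move forward 2 places in the alphabet, so k, m, o, q, s, u → w.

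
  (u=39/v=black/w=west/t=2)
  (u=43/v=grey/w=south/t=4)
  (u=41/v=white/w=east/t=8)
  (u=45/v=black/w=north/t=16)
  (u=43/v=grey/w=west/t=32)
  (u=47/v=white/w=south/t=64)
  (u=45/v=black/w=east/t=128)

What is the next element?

For the u, alternating steps +4, −2, +4, −2, …: 39, 43, 41, 45, 43, 47, 45 → 49.
V — repeats black → grey → white: black, grey, white, black, grey, white, black → grey.
W: west, south, east, north, west, south, east → north (repeats west → south → east → north).
T goes 2, 4, 8, 16, 32, 64, 128 → 256 (×2 each step).
Putting it together: (u=49/v=grey/w=north/t=256).

(u=49/v=grey/w=north/t=256)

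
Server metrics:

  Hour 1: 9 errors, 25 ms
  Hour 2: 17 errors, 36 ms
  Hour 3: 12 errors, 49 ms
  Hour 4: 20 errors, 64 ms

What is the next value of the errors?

15

Errors — alternating steps +8, −5, +8, −5, …: 9, 17, 12, 20 → 15.
Ms — perfect squares: 5², 6², 7², …: 25, 36, 49, 64 → 81.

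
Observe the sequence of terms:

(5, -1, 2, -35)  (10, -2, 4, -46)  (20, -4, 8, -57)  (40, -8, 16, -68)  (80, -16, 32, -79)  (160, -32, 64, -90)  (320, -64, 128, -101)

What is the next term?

(640, -128, 256, -112)

First part: 5, 10, 20, 40, 80, 160, 320 → 640 (×2 each step).
Second part: ×2 each step; -1, -2, -4, -8, -16, -32, -64 → -128.
Third part — ×2 each step: 2, 4, 8, 16, 32, 64, 128 → 256.
Fourth part: -35, -46, -57, -68, -79, -90, -101 → -112 (−11 each step).
Putting it together: (640, -128, 256, -112).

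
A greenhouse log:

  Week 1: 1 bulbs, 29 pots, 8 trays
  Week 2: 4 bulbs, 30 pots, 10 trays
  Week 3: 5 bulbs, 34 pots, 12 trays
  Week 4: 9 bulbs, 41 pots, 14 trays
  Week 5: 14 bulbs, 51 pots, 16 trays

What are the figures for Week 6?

For the bulbs, each term is the sum of the two before it: 1, 4, 5, 9, 14 → 23.
Pots goes 29, 30, 34, 41, 51 → 64 (differences are 1, 4, 7, … (increasing by 3 each time)).
Trays: 8, 10, 12, 14, 16 → 18 (+2 each step).
Combining the parts gives 23 bulbs, 64 pots, 18 trays.

23 bulbs, 64 pots, 18 trays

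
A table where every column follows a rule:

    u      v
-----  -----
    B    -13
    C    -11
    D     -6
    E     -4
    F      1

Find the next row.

G  3

Column u: letters move forward 1 place in the alphabet, so B, C, D, E, F → G.
Column v — alternating steps +2, +5, +2, +5, …: -13, -11, -6, -4, 1 → 3.
So the next row is G  3.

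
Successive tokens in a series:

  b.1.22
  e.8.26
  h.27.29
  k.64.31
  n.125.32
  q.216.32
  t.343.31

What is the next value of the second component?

Second component: perfect cubes: 1³, 2³, 3³, …; 1, 8, 27, 64, 125, 216, 343 → 512.

512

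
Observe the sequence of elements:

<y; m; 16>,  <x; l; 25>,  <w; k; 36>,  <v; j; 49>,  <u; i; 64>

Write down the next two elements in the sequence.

For the first letter, letters move back 1 place in the alphabet: y, x, w, v, u → t → s.
For the second letter, letters move back 1 place in the alphabet: m, l, k, j, i → h → g.
Third value: perfect squares: 4², 5², 6², …, so 16, 25, 36, 49, 64 → 81 → 100.
Putting the parts together: <t; h; 81> and then <s; g; 100>.

<t; h; 81>, <s; g; 100>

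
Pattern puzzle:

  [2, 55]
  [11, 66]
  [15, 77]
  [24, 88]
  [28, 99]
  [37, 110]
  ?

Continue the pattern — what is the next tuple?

First component: alternating steps +9, +4, +9, +4, …, so 2, 11, 15, 24, 28, 37 → 41.
For the second component, +11 each step: 55, 66, 77, 88, 99, 110 → 121.
Putting it together: [41, 121].

[41, 121]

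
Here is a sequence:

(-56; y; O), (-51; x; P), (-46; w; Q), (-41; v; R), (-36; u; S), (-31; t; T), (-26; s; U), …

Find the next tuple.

(-21; r; V)

First coordinate: -56, -51, -46, -41, -36, -31, -26 → -21 (+5 each step).
First letter: y, x, w, v, u, t, s → r (letters move back 1 place in the alphabet).
Second letter: letters move forward 1 place in the alphabet; O, P, Q, R, S, T, U → V.
Putting it together: (-21; r; V).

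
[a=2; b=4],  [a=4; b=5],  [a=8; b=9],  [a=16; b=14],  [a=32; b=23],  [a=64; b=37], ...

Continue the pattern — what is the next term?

A: ×2 each step, so 2, 4, 8, 16, 32, 64 → 128.
B goes 4, 5, 9, 14, 23, 37 → 60 (each term is the sum of the two before it).
So the next term is [a=128; b=60].

[a=128; b=60]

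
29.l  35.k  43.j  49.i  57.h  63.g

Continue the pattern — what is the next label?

First component: alternating steps +6, +8, +6, +8, …; 29, 35, 43, 49, 57, 63 → 71.
Letter — letters move back 1 place in the alphabet: l, k, j, i, h, g → f.
Putting it together: 71.f.

71.f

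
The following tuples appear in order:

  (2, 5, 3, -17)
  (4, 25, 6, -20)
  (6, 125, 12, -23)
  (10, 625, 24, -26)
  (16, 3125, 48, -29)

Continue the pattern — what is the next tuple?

First coordinate: each term is the sum of the two before it; 2, 4, 6, 10, 16 → 26.
Second coordinate: 5, 25, 125, 625, 3125 → 15625 (×5 each step).
Third coordinate — ×2 each step: 3, 6, 12, 24, 48 → 96.
Fourth coordinate goes -17, -20, -23, -26, -29 → -32 (−3 each step).
So the next tuple is (26, 15625, 96, -32).

(26, 15625, 96, -32)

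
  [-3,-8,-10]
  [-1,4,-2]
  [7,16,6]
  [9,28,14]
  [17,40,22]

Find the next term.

[19,52,30]

First slot: alternating steps +2, +8, +2, +8, …; -3, -1, 7, 9, 17 → 19.
For the second slot, +12 each step: -8, 4, 16, 28, 40 → 52.
Third slot — +8 each step: -10, -2, 6, 14, 22 → 30.
Putting it together: [19,52,30].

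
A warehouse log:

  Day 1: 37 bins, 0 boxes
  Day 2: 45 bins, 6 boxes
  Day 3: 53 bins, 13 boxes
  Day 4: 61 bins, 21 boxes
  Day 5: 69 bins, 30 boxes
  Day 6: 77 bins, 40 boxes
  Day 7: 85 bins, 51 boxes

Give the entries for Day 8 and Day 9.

Bins goes 37, 45, 53, 61, 69, 77, 85 → 93 → 101 (+8 each step).
Boxes — differences are 6, 7, 8, … (increasing by 1 each time): 0, 6, 13, 21, 30, 40, 51 → 63 → 76.
So the next two lines are 93 bins, 63 boxes and 101 bins, 76 boxes.

93 bins, 63 boxes; 101 bins, 76 boxes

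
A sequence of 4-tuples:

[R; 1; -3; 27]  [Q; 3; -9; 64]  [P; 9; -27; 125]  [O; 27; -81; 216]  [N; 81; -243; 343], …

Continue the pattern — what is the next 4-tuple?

[M; 243; -729; 512]

Letter: letters move back 1 place in the alphabet; R, Q, P, O, N → M.
For the second value, ×3 each step: 1, 3, 9, 27, 81 → 243.
Third value goes -3, -9, -27, -81, -243 → -729 (×3 each step).
Fourth value: perfect cubes: 3³, 4³, 5³, …, so 27, 64, 125, 216, 343 → 512.
Putting it together: [M; 243; -729; 512].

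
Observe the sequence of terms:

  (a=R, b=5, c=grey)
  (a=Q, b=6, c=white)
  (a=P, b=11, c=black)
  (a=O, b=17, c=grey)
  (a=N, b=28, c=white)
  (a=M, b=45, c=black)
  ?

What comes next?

A goes R, Q, P, O, N, M → L (letters move back 1 place in the alphabet).
B — each term is the sum of the two before it: 5, 6, 11, 17, 28, 45 → 73.
C — repeats grey → white → black: grey, white, black, grey, white, black → grey.
Combining the parts gives (a=L, b=73, c=grey).

(a=L, b=73, c=grey)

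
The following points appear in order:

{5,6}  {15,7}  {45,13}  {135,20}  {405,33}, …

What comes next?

{1215,53}

First entry goes 5, 15, 45, 135, 405 → 1215 (×3 each step).
Second entry — each term is the sum of the two before it: 6, 7, 13, 20, 33 → 53.
So the next point is {1215,53}.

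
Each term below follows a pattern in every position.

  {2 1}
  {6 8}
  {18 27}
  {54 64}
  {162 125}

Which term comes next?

{486 216}

First entry: ×3 each step, so 2, 6, 18, 54, 162 → 486.
Second entry goes 1, 8, 27, 64, 125 → 216 (perfect cubes: 1³, 2³, 3³, …).
Combining the parts gives {486 216}.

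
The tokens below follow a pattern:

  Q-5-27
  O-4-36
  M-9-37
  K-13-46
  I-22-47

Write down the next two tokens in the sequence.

G-35-56, E-57-57

Letter goes Q, O, M, K, I → G → E (letters move back 2 places in the alphabet).
Second component: each term is the sum of the two before it; 5, 4, 9, 13, 22 → 35 → 57.
For the third component, alternating steps +9, +1, +9, +1, …: 27, 36, 37, 46, 47 → 56 → 57.
Putting the parts together: G-35-56 and then E-57-57.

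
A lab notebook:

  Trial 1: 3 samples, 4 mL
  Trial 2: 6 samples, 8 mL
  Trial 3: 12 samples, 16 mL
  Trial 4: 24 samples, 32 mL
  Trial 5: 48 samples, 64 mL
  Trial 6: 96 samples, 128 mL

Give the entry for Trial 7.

Samples — ×2 each step: 3, 6, 12, 24, 48, 96 → 192.
ML: ×2 each step; 4, 8, 16, 32, 64, 128 → 256.
So the next line is 192 samples, 256 mL.

192 samples, 256 mL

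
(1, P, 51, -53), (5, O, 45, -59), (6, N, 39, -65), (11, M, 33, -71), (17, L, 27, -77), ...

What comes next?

For the first value, each term is the sum of the two before it: 1, 5, 6, 11, 17 → 28.
For the letter, letters move back 1 place in the alphabet: P, O, N, M, L → K.
Third value — −6 each step: 51, 45, 39, 33, 27 → 21.
For the fourth value, −6 each step: -53, -59, -65, -71, -77 → -83.
Putting it together: (28, K, 21, -83).

(28, K, 21, -83)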